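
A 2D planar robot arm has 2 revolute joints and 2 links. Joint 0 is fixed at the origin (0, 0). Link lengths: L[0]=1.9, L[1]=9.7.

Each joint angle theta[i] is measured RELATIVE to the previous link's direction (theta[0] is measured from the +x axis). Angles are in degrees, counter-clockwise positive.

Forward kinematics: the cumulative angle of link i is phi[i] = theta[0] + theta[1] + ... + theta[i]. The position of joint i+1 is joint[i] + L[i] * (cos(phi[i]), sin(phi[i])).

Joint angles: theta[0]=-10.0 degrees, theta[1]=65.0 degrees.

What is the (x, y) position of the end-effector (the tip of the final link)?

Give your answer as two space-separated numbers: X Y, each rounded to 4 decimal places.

joint[0] = (0.0000, 0.0000)  (base)
link 0: phi[0] = -10 = -10 deg
  cos(-10 deg) = 0.9848, sin(-10 deg) = -0.1736
  joint[1] = (0.0000, 0.0000) + 1.9 * (0.9848, -0.1736) = (0.0000 + 1.8711, 0.0000 + -0.3299) = (1.8711, -0.3299)
link 1: phi[1] = -10 + 65 = 55 deg
  cos(55 deg) = 0.5736, sin(55 deg) = 0.8192
  joint[2] = (1.8711, -0.3299) + 9.7 * (0.5736, 0.8192) = (1.8711 + 5.5637, -0.3299 + 7.9458) = (7.4348, 7.6158)
End effector: (7.4348, 7.6158)

Answer: 7.4348 7.6158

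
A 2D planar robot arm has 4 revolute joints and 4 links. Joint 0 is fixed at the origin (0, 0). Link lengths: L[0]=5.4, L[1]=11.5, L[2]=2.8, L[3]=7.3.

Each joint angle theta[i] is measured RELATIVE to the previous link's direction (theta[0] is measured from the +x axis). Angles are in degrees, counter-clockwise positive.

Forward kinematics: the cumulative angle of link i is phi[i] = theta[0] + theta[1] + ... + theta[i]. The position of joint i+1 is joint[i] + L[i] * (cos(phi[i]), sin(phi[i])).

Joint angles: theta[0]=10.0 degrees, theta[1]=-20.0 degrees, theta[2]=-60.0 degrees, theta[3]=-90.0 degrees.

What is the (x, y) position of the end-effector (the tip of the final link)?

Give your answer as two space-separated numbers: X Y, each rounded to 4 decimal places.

Answer: 10.7412 -6.1871

Derivation:
joint[0] = (0.0000, 0.0000)  (base)
link 0: phi[0] = 10 = 10 deg
  cos(10 deg) = 0.9848, sin(10 deg) = 0.1736
  joint[1] = (0.0000, 0.0000) + 5.4 * (0.9848, 0.1736) = (0.0000 + 5.3180, 0.0000 + 0.9377) = (5.3180, 0.9377)
link 1: phi[1] = 10 + -20 = -10 deg
  cos(-10 deg) = 0.9848, sin(-10 deg) = -0.1736
  joint[2] = (5.3180, 0.9377) + 11.5 * (0.9848, -0.1736) = (5.3180 + 11.3253, 0.9377 + -1.9970) = (16.6433, -1.0593)
link 2: phi[2] = 10 + -20 + -60 = -70 deg
  cos(-70 deg) = 0.3420, sin(-70 deg) = -0.9397
  joint[3] = (16.6433, -1.0593) + 2.8 * (0.3420, -0.9397) = (16.6433 + 0.9577, -1.0593 + -2.6311) = (17.6009, -3.6904)
link 3: phi[3] = 10 + -20 + -60 + -90 = -160 deg
  cos(-160 deg) = -0.9397, sin(-160 deg) = -0.3420
  joint[4] = (17.6009, -3.6904) + 7.3 * (-0.9397, -0.3420) = (17.6009 + -6.8598, -3.6904 + -2.4967) = (10.7412, -6.1871)
End effector: (10.7412, -6.1871)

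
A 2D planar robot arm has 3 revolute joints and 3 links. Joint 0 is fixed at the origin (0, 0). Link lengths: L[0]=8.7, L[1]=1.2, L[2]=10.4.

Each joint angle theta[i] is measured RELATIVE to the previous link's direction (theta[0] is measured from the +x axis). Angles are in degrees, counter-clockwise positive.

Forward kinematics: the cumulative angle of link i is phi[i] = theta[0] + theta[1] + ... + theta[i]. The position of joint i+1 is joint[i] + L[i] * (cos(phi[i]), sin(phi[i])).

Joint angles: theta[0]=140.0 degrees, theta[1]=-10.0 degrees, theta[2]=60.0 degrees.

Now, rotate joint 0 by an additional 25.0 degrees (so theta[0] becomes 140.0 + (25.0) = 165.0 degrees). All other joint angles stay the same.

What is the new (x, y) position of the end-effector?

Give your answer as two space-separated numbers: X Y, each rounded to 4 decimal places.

Answer: -18.0103 -3.2063

Derivation:
joint[0] = (0.0000, 0.0000)  (base)
link 0: phi[0] = 165 = 165 deg
  cos(165 deg) = -0.9659, sin(165 deg) = 0.2588
  joint[1] = (0.0000, 0.0000) + 8.7 * (-0.9659, 0.2588) = (0.0000 + -8.4036, 0.0000 + 2.2517) = (-8.4036, 2.2517)
link 1: phi[1] = 165 + -10 = 155 deg
  cos(155 deg) = -0.9063, sin(155 deg) = 0.4226
  joint[2] = (-8.4036, 2.2517) + 1.2 * (-0.9063, 0.4226) = (-8.4036 + -1.0876, 2.2517 + 0.5071) = (-9.4911, 2.7589)
link 2: phi[2] = 165 + -10 + 60 = 215 deg
  cos(215 deg) = -0.8192, sin(215 deg) = -0.5736
  joint[3] = (-9.4911, 2.7589) + 10.4 * (-0.8192, -0.5736) = (-9.4911 + -8.5192, 2.7589 + -5.9652) = (-18.0103, -3.2063)
End effector: (-18.0103, -3.2063)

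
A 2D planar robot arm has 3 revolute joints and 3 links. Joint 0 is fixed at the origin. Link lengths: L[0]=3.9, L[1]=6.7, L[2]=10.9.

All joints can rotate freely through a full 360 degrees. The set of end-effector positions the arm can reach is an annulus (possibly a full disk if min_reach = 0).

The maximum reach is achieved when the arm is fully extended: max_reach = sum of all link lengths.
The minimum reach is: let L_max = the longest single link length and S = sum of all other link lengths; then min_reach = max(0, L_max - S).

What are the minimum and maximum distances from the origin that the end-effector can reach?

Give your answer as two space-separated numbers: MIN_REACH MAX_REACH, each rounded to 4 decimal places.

Link lengths: [3.9, 6.7, 10.9]
max_reach = 3.9 + 6.7 + 10.9 = 21.5
L_max = max([3.9, 6.7, 10.9]) = 10.9
S (sum of others) = 21.5 - 10.9 = 10.6
min_reach = max(0, 10.9 - 10.6) = max(0, 0.3) = 0.3

Answer: 0.3000 21.5000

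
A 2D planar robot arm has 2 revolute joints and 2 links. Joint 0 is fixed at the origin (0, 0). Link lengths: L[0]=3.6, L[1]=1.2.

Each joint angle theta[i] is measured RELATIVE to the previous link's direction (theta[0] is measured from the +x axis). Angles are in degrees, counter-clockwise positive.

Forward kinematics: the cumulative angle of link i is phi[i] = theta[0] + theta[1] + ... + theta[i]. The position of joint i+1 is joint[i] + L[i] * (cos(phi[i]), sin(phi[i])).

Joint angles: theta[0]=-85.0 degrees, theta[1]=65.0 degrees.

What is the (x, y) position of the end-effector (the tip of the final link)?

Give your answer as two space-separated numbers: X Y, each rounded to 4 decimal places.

joint[0] = (0.0000, 0.0000)  (base)
link 0: phi[0] = -85 = -85 deg
  cos(-85 deg) = 0.0872, sin(-85 deg) = -0.9962
  joint[1] = (0.0000, 0.0000) + 3.6 * (0.0872, -0.9962) = (0.0000 + 0.3138, 0.0000 + -3.5863) = (0.3138, -3.5863)
link 1: phi[1] = -85 + 65 = -20 deg
  cos(-20 deg) = 0.9397, sin(-20 deg) = -0.3420
  joint[2] = (0.3138, -3.5863) + 1.2 * (0.9397, -0.3420) = (0.3138 + 1.1276, -3.5863 + -0.4104) = (1.4414, -3.9967)
End effector: (1.4414, -3.9967)

Answer: 1.4414 -3.9967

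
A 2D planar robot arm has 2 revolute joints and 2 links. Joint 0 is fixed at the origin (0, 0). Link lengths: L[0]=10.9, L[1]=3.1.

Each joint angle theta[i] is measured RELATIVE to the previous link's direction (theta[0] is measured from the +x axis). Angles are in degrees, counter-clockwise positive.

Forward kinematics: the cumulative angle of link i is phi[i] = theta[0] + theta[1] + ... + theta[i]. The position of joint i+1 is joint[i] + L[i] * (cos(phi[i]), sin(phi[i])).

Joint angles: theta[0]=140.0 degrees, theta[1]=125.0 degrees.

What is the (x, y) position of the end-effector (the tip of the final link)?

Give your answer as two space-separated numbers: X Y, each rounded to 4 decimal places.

Answer: -8.6201 3.9182

Derivation:
joint[0] = (0.0000, 0.0000)  (base)
link 0: phi[0] = 140 = 140 deg
  cos(140 deg) = -0.7660, sin(140 deg) = 0.6428
  joint[1] = (0.0000, 0.0000) + 10.9 * (-0.7660, 0.6428) = (0.0000 + -8.3499, 0.0000 + 7.0064) = (-8.3499, 7.0064)
link 1: phi[1] = 140 + 125 = 265 deg
  cos(265 deg) = -0.0872, sin(265 deg) = -0.9962
  joint[2] = (-8.3499, 7.0064) + 3.1 * (-0.0872, -0.9962) = (-8.3499 + -0.2702, 7.0064 + -3.0882) = (-8.6201, 3.9182)
End effector: (-8.6201, 3.9182)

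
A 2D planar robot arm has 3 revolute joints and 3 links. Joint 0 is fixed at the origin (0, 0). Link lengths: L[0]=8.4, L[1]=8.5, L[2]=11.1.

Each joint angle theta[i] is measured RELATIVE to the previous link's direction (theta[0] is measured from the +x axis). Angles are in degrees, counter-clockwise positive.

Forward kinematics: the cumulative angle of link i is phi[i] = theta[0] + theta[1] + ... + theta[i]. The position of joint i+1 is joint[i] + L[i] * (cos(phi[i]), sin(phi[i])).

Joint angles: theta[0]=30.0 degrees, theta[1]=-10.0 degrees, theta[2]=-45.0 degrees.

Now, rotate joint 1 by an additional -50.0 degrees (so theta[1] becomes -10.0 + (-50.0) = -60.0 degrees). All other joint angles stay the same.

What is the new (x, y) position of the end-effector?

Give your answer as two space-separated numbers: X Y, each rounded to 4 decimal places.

Answer: 17.5087 -10.7718

Derivation:
joint[0] = (0.0000, 0.0000)  (base)
link 0: phi[0] = 30 = 30 deg
  cos(30 deg) = 0.8660, sin(30 deg) = 0.5000
  joint[1] = (0.0000, 0.0000) + 8.4 * (0.8660, 0.5000) = (0.0000 + 7.2746, 0.0000 + 4.2000) = (7.2746, 4.2000)
link 1: phi[1] = 30 + -60 = -30 deg
  cos(-30 deg) = 0.8660, sin(-30 deg) = -0.5000
  joint[2] = (7.2746, 4.2000) + 8.5 * (0.8660, -0.5000) = (7.2746 + 7.3612, 4.2000 + -4.2500) = (14.6358, -0.0500)
link 2: phi[2] = 30 + -60 + -45 = -75 deg
  cos(-75 deg) = 0.2588, sin(-75 deg) = -0.9659
  joint[3] = (14.6358, -0.0500) + 11.1 * (0.2588, -0.9659) = (14.6358 + 2.8729, -0.0500 + -10.7218) = (17.5087, -10.7718)
End effector: (17.5087, -10.7718)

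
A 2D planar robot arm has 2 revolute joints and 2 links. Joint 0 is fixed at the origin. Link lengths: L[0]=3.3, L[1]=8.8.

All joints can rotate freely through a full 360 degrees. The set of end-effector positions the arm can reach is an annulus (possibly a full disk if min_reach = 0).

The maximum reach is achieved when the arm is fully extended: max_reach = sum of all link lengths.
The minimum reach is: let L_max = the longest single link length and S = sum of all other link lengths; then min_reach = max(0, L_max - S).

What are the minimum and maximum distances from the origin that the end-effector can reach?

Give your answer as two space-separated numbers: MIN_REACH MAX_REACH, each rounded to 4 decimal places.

Link lengths: [3.3, 8.8]
max_reach = 3.3 + 8.8 = 12.1
L_max = max([3.3, 8.8]) = 8.8
S (sum of others) = 12.1 - 8.8 = 3.3
min_reach = max(0, 8.8 - 3.3) = max(0, 5.5) = 5.5

Answer: 5.5000 12.1000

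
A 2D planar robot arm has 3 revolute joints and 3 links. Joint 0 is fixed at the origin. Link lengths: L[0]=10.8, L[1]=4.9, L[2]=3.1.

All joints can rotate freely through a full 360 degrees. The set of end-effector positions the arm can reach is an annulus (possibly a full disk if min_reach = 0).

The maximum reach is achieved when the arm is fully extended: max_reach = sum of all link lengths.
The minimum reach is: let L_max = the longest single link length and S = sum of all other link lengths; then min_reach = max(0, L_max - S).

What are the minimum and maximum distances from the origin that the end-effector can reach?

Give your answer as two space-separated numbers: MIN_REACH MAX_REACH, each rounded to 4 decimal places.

Answer: 2.8000 18.8000

Derivation:
Link lengths: [10.8, 4.9, 3.1]
max_reach = 10.8 + 4.9 + 3.1 = 18.8
L_max = max([10.8, 4.9, 3.1]) = 10.8
S (sum of others) = 18.8 - 10.8 = 8
min_reach = max(0, 10.8 - 8) = max(0, 2.8) = 2.8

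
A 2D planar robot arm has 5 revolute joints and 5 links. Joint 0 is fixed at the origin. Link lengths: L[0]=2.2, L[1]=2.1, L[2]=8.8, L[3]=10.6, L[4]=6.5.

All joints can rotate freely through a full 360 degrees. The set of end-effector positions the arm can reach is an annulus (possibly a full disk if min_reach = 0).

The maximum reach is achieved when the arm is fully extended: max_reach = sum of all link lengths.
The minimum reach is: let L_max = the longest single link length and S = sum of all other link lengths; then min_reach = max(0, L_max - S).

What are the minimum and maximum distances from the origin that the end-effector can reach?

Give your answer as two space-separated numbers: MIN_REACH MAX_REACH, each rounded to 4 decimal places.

Link lengths: [2.2, 2.1, 8.8, 10.6, 6.5]
max_reach = 2.2 + 2.1 + 8.8 + 10.6 + 6.5 = 30.2
L_max = max([2.2, 2.1, 8.8, 10.6, 6.5]) = 10.6
S (sum of others) = 30.2 - 10.6 = 19.6
min_reach = max(0, 10.6 - 19.6) = max(0, -9) = 0

Answer: 0.0000 30.2000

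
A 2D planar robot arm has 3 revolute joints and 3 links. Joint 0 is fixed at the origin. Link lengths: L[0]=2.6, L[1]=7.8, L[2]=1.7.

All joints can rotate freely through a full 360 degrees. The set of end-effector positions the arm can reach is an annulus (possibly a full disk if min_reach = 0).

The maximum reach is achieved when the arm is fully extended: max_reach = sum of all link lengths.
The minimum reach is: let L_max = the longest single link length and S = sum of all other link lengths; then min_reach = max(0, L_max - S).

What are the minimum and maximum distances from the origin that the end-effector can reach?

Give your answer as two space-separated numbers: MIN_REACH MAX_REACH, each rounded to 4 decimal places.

Link lengths: [2.6, 7.8, 1.7]
max_reach = 2.6 + 7.8 + 1.7 = 12.1
L_max = max([2.6, 7.8, 1.7]) = 7.8
S (sum of others) = 12.1 - 7.8 = 4.3
min_reach = max(0, 7.8 - 4.3) = max(0, 3.5) = 3.5

Answer: 3.5000 12.1000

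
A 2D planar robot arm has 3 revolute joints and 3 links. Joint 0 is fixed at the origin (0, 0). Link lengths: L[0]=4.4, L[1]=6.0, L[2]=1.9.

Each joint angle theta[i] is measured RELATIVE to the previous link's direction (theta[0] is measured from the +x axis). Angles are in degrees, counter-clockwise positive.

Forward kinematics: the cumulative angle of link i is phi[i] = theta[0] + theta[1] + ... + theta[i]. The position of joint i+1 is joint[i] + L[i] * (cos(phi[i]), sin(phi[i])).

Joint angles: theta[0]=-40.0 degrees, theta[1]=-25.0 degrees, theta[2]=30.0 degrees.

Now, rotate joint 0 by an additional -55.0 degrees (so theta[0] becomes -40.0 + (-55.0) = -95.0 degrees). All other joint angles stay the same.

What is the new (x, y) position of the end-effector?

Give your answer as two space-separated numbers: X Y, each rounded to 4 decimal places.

joint[0] = (0.0000, 0.0000)  (base)
link 0: phi[0] = -95 = -95 deg
  cos(-95 deg) = -0.0872, sin(-95 deg) = -0.9962
  joint[1] = (0.0000, 0.0000) + 4.4 * (-0.0872, -0.9962) = (0.0000 + -0.3835, 0.0000 + -4.3833) = (-0.3835, -4.3833)
link 1: phi[1] = -95 + -25 = -120 deg
  cos(-120 deg) = -0.5000, sin(-120 deg) = -0.8660
  joint[2] = (-0.3835, -4.3833) + 6 * (-0.5000, -0.8660) = (-0.3835 + -3.0000, -4.3833 + -5.1962) = (-3.3835, -9.5794)
link 2: phi[2] = -95 + -25 + 30 = -90 deg
  cos(-90 deg) = 0.0000, sin(-90 deg) = -1.0000
  joint[3] = (-3.3835, -9.5794) + 1.9 * (0.0000, -1.0000) = (-3.3835 + 0.0000, -9.5794 + -1.9000) = (-3.3835, -11.4794)
End effector: (-3.3835, -11.4794)

Answer: -3.3835 -11.4794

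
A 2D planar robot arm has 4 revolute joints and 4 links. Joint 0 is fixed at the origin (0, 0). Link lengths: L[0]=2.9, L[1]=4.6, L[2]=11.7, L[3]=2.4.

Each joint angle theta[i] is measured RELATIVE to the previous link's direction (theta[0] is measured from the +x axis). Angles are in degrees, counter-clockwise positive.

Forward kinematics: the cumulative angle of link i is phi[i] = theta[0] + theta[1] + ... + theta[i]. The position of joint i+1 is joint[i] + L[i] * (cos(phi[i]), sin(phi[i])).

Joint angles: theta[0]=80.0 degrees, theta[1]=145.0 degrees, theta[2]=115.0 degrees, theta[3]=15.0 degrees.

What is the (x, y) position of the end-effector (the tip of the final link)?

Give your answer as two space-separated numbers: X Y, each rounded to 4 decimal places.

Answer: 10.6362 -4.6076

Derivation:
joint[0] = (0.0000, 0.0000)  (base)
link 0: phi[0] = 80 = 80 deg
  cos(80 deg) = 0.1736, sin(80 deg) = 0.9848
  joint[1] = (0.0000, 0.0000) + 2.9 * (0.1736, 0.9848) = (0.0000 + 0.5036, 0.0000 + 2.8559) = (0.5036, 2.8559)
link 1: phi[1] = 80 + 145 = 225 deg
  cos(225 deg) = -0.7071, sin(225 deg) = -0.7071
  joint[2] = (0.5036, 2.8559) + 4.6 * (-0.7071, -0.7071) = (0.5036 + -3.2527, 2.8559 + -3.2527) = (-2.7491, -0.3967)
link 2: phi[2] = 80 + 145 + 115 = 340 deg
  cos(340 deg) = 0.9397, sin(340 deg) = -0.3420
  joint[3] = (-2.7491, -0.3967) + 11.7 * (0.9397, -0.3420) = (-2.7491 + 10.9944, -0.3967 + -4.0016) = (8.2453, -4.3984)
link 3: phi[3] = 80 + 145 + 115 + 15 = 355 deg
  cos(355 deg) = 0.9962, sin(355 deg) = -0.0872
  joint[4] = (8.2453, -4.3984) + 2.4 * (0.9962, -0.0872) = (8.2453 + 2.3909, -4.3984 + -0.2092) = (10.6362, -4.6076)
End effector: (10.6362, -4.6076)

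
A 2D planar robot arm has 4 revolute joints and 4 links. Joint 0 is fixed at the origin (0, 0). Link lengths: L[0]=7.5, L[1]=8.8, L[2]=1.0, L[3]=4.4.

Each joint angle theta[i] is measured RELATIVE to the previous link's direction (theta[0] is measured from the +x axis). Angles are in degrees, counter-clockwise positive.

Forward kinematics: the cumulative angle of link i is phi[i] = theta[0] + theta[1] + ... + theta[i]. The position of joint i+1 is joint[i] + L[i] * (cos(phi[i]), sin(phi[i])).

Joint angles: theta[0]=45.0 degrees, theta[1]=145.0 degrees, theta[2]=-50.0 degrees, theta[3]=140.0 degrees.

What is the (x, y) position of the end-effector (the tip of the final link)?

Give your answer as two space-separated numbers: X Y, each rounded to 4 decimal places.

joint[0] = (0.0000, 0.0000)  (base)
link 0: phi[0] = 45 = 45 deg
  cos(45 deg) = 0.7071, sin(45 deg) = 0.7071
  joint[1] = (0.0000, 0.0000) + 7.5 * (0.7071, 0.7071) = (0.0000 + 5.3033, 0.0000 + 5.3033) = (5.3033, 5.3033)
link 1: phi[1] = 45 + 145 = 190 deg
  cos(190 deg) = -0.9848, sin(190 deg) = -0.1736
  joint[2] = (5.3033, 5.3033) + 8.8 * (-0.9848, -0.1736) = (5.3033 + -8.6663, 5.3033 + -1.5281) = (-3.3630, 3.7752)
link 2: phi[2] = 45 + 145 + -50 = 140 deg
  cos(140 deg) = -0.7660, sin(140 deg) = 0.6428
  joint[3] = (-3.3630, 3.7752) + 1 * (-0.7660, 0.6428) = (-3.3630 + -0.7660, 3.7752 + 0.6428) = (-4.1291, 4.4180)
link 3: phi[3] = 45 + 145 + -50 + 140 = 280 deg
  cos(280 deg) = 0.1736, sin(280 deg) = -0.9848
  joint[4] = (-4.1291, 4.4180) + 4.4 * (0.1736, -0.9848) = (-4.1291 + 0.7641, 4.4180 + -4.3332) = (-3.3650, 0.0848)
End effector: (-3.3650, 0.0848)

Answer: -3.3650 0.0848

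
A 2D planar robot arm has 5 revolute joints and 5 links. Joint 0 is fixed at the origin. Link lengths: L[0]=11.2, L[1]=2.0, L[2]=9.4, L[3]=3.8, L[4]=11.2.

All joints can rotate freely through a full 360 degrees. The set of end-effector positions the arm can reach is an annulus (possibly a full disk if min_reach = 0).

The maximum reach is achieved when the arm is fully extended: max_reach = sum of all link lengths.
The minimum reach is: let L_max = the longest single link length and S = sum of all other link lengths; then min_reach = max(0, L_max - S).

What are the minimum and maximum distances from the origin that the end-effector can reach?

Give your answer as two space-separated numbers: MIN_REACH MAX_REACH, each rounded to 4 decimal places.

Link lengths: [11.2, 2.0, 9.4, 3.8, 11.2]
max_reach = 11.2 + 2 + 9.4 + 3.8 + 11.2 = 37.6
L_max = max([11.2, 2.0, 9.4, 3.8, 11.2]) = 11.2
S (sum of others) = 37.6 - 11.2 = 26.4
min_reach = max(0, 11.2 - 26.4) = max(0, -15.2) = 0

Answer: 0.0000 37.6000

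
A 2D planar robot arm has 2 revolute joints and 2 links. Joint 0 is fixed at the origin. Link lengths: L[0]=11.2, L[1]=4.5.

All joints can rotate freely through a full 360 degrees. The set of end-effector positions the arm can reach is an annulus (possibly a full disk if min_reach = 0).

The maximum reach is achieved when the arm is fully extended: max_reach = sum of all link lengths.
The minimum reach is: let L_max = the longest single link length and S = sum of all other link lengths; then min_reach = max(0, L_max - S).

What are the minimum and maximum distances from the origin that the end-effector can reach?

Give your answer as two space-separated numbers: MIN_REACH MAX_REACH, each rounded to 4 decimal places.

Link lengths: [11.2, 4.5]
max_reach = 11.2 + 4.5 = 15.7
L_max = max([11.2, 4.5]) = 11.2
S (sum of others) = 15.7 - 11.2 = 4.5
min_reach = max(0, 11.2 - 4.5) = max(0, 6.7) = 6.7

Answer: 6.7000 15.7000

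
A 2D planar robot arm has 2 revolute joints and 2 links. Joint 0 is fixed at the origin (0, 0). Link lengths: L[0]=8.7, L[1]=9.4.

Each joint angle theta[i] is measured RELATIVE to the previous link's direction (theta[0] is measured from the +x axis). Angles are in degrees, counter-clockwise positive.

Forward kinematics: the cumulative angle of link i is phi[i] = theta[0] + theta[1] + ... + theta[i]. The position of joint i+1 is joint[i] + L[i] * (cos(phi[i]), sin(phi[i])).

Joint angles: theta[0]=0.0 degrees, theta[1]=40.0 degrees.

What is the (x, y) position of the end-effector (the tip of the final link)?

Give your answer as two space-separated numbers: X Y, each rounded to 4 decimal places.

Answer: 15.9008 6.0422

Derivation:
joint[0] = (0.0000, 0.0000)  (base)
link 0: phi[0] = 0 = 0 deg
  cos(0 deg) = 1.0000, sin(0 deg) = 0.0000
  joint[1] = (0.0000, 0.0000) + 8.7 * (1.0000, 0.0000) = (0.0000 + 8.7000, 0.0000 + 0.0000) = (8.7000, 0.0000)
link 1: phi[1] = 0 + 40 = 40 deg
  cos(40 deg) = 0.7660, sin(40 deg) = 0.6428
  joint[2] = (8.7000, 0.0000) + 9.4 * (0.7660, 0.6428) = (8.7000 + 7.2008, 0.0000 + 6.0422) = (15.9008, 6.0422)
End effector: (15.9008, 6.0422)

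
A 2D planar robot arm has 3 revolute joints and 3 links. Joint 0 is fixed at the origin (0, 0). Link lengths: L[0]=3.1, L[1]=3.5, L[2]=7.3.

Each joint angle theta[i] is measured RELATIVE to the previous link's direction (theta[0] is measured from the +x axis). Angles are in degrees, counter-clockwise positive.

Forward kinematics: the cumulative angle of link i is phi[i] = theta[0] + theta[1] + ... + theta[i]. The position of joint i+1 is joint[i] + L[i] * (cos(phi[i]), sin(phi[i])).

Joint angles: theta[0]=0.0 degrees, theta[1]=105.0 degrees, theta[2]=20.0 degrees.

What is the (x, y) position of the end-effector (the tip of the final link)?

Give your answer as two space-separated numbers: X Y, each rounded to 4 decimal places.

joint[0] = (0.0000, 0.0000)  (base)
link 0: phi[0] = 0 = 0 deg
  cos(0 deg) = 1.0000, sin(0 deg) = 0.0000
  joint[1] = (0.0000, 0.0000) + 3.1 * (1.0000, 0.0000) = (0.0000 + 3.1000, 0.0000 + 0.0000) = (3.1000, 0.0000)
link 1: phi[1] = 0 + 105 = 105 deg
  cos(105 deg) = -0.2588, sin(105 deg) = 0.9659
  joint[2] = (3.1000, 0.0000) + 3.5 * (-0.2588, 0.9659) = (3.1000 + -0.9059, 0.0000 + 3.3807) = (2.1941, 3.3807)
link 2: phi[2] = 0 + 105 + 20 = 125 deg
  cos(125 deg) = -0.5736, sin(125 deg) = 0.8192
  joint[3] = (2.1941, 3.3807) + 7.3 * (-0.5736, 0.8192) = (2.1941 + -4.1871, 3.3807 + 5.9798) = (-1.9930, 9.3606)
End effector: (-1.9930, 9.3606)

Answer: -1.9930 9.3606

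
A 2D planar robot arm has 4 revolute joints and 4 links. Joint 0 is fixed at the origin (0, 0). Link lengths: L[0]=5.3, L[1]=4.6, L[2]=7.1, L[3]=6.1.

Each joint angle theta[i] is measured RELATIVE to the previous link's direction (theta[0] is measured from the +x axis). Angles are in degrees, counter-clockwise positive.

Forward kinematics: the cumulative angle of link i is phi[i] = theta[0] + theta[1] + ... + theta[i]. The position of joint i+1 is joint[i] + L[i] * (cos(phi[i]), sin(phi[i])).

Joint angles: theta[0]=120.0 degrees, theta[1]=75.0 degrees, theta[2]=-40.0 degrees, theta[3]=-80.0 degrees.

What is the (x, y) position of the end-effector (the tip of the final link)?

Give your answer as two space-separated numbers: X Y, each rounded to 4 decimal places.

Answer: -11.9492 12.2921

Derivation:
joint[0] = (0.0000, 0.0000)  (base)
link 0: phi[0] = 120 = 120 deg
  cos(120 deg) = -0.5000, sin(120 deg) = 0.8660
  joint[1] = (0.0000, 0.0000) + 5.3 * (-0.5000, 0.8660) = (0.0000 + -2.6500, 0.0000 + 4.5899) = (-2.6500, 4.5899)
link 1: phi[1] = 120 + 75 = 195 deg
  cos(195 deg) = -0.9659, sin(195 deg) = -0.2588
  joint[2] = (-2.6500, 4.5899) + 4.6 * (-0.9659, -0.2588) = (-2.6500 + -4.4433, 4.5899 + -1.1906) = (-7.0933, 3.3994)
link 2: phi[2] = 120 + 75 + -40 = 155 deg
  cos(155 deg) = -0.9063, sin(155 deg) = 0.4226
  joint[3] = (-7.0933, 3.3994) + 7.1 * (-0.9063, 0.4226) = (-7.0933 + -6.4348, 3.3994 + 3.0006) = (-13.5280, 6.4000)
link 3: phi[3] = 120 + 75 + -40 + -80 = 75 deg
  cos(75 deg) = 0.2588, sin(75 deg) = 0.9659
  joint[4] = (-13.5280, 6.4000) + 6.1 * (0.2588, 0.9659) = (-13.5280 + 1.5788, 6.4000 + 5.8921) = (-11.9492, 12.2921)
End effector: (-11.9492, 12.2921)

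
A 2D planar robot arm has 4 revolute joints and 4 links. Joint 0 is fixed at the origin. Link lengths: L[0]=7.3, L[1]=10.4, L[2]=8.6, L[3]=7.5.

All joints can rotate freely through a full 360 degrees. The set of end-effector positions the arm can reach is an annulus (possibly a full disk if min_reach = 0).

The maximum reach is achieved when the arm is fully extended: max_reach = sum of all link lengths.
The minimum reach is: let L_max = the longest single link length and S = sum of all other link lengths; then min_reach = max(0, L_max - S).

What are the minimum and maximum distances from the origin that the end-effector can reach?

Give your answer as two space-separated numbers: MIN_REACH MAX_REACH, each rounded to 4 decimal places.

Link lengths: [7.3, 10.4, 8.6, 7.5]
max_reach = 7.3 + 10.4 + 8.6 + 7.5 = 33.8
L_max = max([7.3, 10.4, 8.6, 7.5]) = 10.4
S (sum of others) = 33.8 - 10.4 = 23.4
min_reach = max(0, 10.4 - 23.4) = max(0, -13) = 0

Answer: 0.0000 33.8000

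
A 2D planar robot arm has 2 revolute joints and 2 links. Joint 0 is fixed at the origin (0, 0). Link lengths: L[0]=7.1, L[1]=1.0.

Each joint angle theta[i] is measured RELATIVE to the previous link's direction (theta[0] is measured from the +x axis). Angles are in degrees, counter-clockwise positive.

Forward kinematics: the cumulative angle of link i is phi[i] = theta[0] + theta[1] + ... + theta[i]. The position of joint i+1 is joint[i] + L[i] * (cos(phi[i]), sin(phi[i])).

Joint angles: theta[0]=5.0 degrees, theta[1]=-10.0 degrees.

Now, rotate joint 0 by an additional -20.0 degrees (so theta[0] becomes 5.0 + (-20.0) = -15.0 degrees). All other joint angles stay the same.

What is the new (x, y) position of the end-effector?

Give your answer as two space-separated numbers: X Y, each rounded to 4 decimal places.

Answer: 7.7644 -2.2602

Derivation:
joint[0] = (0.0000, 0.0000)  (base)
link 0: phi[0] = -15 = -15 deg
  cos(-15 deg) = 0.9659, sin(-15 deg) = -0.2588
  joint[1] = (0.0000, 0.0000) + 7.1 * (0.9659, -0.2588) = (0.0000 + 6.8581, 0.0000 + -1.8376) = (6.8581, -1.8376)
link 1: phi[1] = -15 + -10 = -25 deg
  cos(-25 deg) = 0.9063, sin(-25 deg) = -0.4226
  joint[2] = (6.8581, -1.8376) + 1 * (0.9063, -0.4226) = (6.8581 + 0.9063, -1.8376 + -0.4226) = (7.7644, -2.2602)
End effector: (7.7644, -2.2602)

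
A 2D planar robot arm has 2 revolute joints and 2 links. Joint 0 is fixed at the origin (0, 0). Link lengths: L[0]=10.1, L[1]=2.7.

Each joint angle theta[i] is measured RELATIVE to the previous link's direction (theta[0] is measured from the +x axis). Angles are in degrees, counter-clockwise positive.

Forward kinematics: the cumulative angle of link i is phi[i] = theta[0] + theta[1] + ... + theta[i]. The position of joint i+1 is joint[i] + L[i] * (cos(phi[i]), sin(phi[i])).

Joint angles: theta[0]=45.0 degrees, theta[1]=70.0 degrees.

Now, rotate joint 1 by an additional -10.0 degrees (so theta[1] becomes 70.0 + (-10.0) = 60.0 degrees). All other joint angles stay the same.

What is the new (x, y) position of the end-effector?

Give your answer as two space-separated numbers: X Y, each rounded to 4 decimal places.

Answer: 6.4430 9.7498

Derivation:
joint[0] = (0.0000, 0.0000)  (base)
link 0: phi[0] = 45 = 45 deg
  cos(45 deg) = 0.7071, sin(45 deg) = 0.7071
  joint[1] = (0.0000, 0.0000) + 10.1 * (0.7071, 0.7071) = (0.0000 + 7.1418, 0.0000 + 7.1418) = (7.1418, 7.1418)
link 1: phi[1] = 45 + 60 = 105 deg
  cos(105 deg) = -0.2588, sin(105 deg) = 0.9659
  joint[2] = (7.1418, 7.1418) + 2.7 * (-0.2588, 0.9659) = (7.1418 + -0.6988, 7.1418 + 2.6080) = (6.4430, 9.7498)
End effector: (6.4430, 9.7498)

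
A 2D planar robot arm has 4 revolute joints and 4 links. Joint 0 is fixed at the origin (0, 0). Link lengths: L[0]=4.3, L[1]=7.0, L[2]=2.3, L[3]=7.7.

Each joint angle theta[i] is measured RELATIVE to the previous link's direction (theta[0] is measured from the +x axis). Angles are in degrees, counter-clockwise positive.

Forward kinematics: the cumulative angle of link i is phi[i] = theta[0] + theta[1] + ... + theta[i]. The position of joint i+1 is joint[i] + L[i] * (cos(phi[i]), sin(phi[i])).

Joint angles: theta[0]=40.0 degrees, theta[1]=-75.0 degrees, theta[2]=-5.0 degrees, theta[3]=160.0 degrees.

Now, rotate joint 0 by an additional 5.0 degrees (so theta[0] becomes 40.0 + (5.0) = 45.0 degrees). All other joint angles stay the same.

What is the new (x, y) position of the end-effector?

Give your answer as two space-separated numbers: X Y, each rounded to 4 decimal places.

Answer: 6.5702 4.5288

Derivation:
joint[0] = (0.0000, 0.0000)  (base)
link 0: phi[0] = 45 = 45 deg
  cos(45 deg) = 0.7071, sin(45 deg) = 0.7071
  joint[1] = (0.0000, 0.0000) + 4.3 * (0.7071, 0.7071) = (0.0000 + 3.0406, 0.0000 + 3.0406) = (3.0406, 3.0406)
link 1: phi[1] = 45 + -75 = -30 deg
  cos(-30 deg) = 0.8660, sin(-30 deg) = -0.5000
  joint[2] = (3.0406, 3.0406) + 7 * (0.8660, -0.5000) = (3.0406 + 6.0622, 3.0406 + -3.5000) = (9.1027, -0.4594)
link 2: phi[2] = 45 + -75 + -5 = -35 deg
  cos(-35 deg) = 0.8192, sin(-35 deg) = -0.5736
  joint[3] = (9.1027, -0.4594) + 2.3 * (0.8192, -0.5736) = (9.1027 + 1.8840, -0.4594 + -1.3192) = (10.9868, -1.7787)
link 3: phi[3] = 45 + -75 + -5 + 160 = 125 deg
  cos(125 deg) = -0.5736, sin(125 deg) = 0.8192
  joint[4] = (10.9868, -1.7787) + 7.7 * (-0.5736, 0.8192) = (10.9868 + -4.4165, -1.7787 + 6.3075) = (6.5702, 4.5288)
End effector: (6.5702, 4.5288)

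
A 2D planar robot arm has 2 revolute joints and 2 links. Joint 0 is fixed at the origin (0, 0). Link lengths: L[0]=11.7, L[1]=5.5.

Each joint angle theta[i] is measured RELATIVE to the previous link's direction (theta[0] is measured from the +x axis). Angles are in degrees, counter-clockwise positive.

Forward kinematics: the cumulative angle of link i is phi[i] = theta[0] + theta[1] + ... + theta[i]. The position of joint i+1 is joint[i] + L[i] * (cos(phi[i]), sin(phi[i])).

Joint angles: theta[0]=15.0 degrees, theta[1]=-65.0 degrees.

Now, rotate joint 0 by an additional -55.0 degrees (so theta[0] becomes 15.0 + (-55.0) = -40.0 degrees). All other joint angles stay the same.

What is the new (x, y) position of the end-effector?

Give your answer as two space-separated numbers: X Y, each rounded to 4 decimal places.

joint[0] = (0.0000, 0.0000)  (base)
link 0: phi[0] = -40 = -40 deg
  cos(-40 deg) = 0.7660, sin(-40 deg) = -0.6428
  joint[1] = (0.0000, 0.0000) + 11.7 * (0.7660, -0.6428) = (0.0000 + 8.9627, 0.0000 + -7.5206) = (8.9627, -7.5206)
link 1: phi[1] = -40 + -65 = -105 deg
  cos(-105 deg) = -0.2588, sin(-105 deg) = -0.9659
  joint[2] = (8.9627, -7.5206) + 5.5 * (-0.2588, -0.9659) = (8.9627 + -1.4235, -7.5206 + -5.3126) = (7.5392, -12.8332)
End effector: (7.5392, -12.8332)

Answer: 7.5392 -12.8332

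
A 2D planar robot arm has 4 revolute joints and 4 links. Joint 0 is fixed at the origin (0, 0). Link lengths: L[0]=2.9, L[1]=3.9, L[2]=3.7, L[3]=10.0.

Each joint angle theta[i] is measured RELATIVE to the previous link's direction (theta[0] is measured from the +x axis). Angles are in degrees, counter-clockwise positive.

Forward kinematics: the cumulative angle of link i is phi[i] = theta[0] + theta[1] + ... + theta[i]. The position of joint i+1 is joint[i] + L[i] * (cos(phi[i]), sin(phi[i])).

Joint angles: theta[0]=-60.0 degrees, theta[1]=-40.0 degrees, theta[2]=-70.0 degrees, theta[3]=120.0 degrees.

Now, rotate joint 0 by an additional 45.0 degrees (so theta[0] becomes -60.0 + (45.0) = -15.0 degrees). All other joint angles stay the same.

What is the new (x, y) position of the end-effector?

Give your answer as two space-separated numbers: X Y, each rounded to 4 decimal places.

Answer: 12.8778 -7.8477

Derivation:
joint[0] = (0.0000, 0.0000)  (base)
link 0: phi[0] = -15 = -15 deg
  cos(-15 deg) = 0.9659, sin(-15 deg) = -0.2588
  joint[1] = (0.0000, 0.0000) + 2.9 * (0.9659, -0.2588) = (0.0000 + 2.8012, 0.0000 + -0.7506) = (2.8012, -0.7506)
link 1: phi[1] = -15 + -40 = -55 deg
  cos(-55 deg) = 0.5736, sin(-55 deg) = -0.8192
  joint[2] = (2.8012, -0.7506) + 3.9 * (0.5736, -0.8192) = (2.8012 + 2.2369, -0.7506 + -3.1947) = (5.0381, -3.9453)
link 2: phi[2] = -15 + -40 + -70 = -125 deg
  cos(-125 deg) = -0.5736, sin(-125 deg) = -0.8192
  joint[3] = (5.0381, -3.9453) + 3.7 * (-0.5736, -0.8192) = (5.0381 + -2.1222, -3.9453 + -3.0309) = (2.9159, -6.9761)
link 3: phi[3] = -15 + -40 + -70 + 120 = -5 deg
  cos(-5 deg) = 0.9962, sin(-5 deg) = -0.0872
  joint[4] = (2.9159, -6.9761) + 10 * (0.9962, -0.0872) = (2.9159 + 9.9619, -6.9761 + -0.8716) = (12.8778, -7.8477)
End effector: (12.8778, -7.8477)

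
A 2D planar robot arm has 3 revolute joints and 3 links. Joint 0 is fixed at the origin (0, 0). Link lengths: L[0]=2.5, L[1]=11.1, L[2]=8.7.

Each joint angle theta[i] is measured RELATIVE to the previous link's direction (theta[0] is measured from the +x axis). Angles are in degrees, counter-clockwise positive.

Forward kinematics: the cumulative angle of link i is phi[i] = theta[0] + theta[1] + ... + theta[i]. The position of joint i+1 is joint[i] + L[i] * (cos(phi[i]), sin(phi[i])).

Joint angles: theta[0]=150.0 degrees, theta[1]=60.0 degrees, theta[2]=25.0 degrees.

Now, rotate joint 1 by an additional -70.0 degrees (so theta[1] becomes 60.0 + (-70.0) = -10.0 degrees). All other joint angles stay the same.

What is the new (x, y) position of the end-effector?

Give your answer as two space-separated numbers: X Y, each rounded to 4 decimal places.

Answer: -19.0717 10.6367

Derivation:
joint[0] = (0.0000, 0.0000)  (base)
link 0: phi[0] = 150 = 150 deg
  cos(150 deg) = -0.8660, sin(150 deg) = 0.5000
  joint[1] = (0.0000, 0.0000) + 2.5 * (-0.8660, 0.5000) = (0.0000 + -2.1651, 0.0000 + 1.2500) = (-2.1651, 1.2500)
link 1: phi[1] = 150 + -10 = 140 deg
  cos(140 deg) = -0.7660, sin(140 deg) = 0.6428
  joint[2] = (-2.1651, 1.2500) + 11.1 * (-0.7660, 0.6428) = (-2.1651 + -8.5031, 1.2500 + 7.1349) = (-10.6682, 8.3849)
link 2: phi[2] = 150 + -10 + 25 = 165 deg
  cos(165 deg) = -0.9659, sin(165 deg) = 0.2588
  joint[3] = (-10.6682, 8.3849) + 8.7 * (-0.9659, 0.2588) = (-10.6682 + -8.4036, 8.3849 + 2.2517) = (-19.0717, 10.6367)
End effector: (-19.0717, 10.6367)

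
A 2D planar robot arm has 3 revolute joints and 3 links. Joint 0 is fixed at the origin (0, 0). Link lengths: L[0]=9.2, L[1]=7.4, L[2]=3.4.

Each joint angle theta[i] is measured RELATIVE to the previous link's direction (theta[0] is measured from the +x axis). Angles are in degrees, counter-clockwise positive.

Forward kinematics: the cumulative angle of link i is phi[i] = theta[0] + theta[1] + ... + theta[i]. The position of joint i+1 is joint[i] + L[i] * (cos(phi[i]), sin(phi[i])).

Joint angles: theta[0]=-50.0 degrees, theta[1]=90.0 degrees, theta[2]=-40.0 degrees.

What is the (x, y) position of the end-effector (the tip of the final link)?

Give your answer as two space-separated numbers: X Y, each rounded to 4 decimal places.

Answer: 14.9824 -2.2910

Derivation:
joint[0] = (0.0000, 0.0000)  (base)
link 0: phi[0] = -50 = -50 deg
  cos(-50 deg) = 0.6428, sin(-50 deg) = -0.7660
  joint[1] = (0.0000, 0.0000) + 9.2 * (0.6428, -0.7660) = (0.0000 + 5.9136, 0.0000 + -7.0476) = (5.9136, -7.0476)
link 1: phi[1] = -50 + 90 = 40 deg
  cos(40 deg) = 0.7660, sin(40 deg) = 0.6428
  joint[2] = (5.9136, -7.0476) + 7.4 * (0.7660, 0.6428) = (5.9136 + 5.6687, -7.0476 + 4.7566) = (11.5824, -2.2910)
link 2: phi[2] = -50 + 90 + -40 = 0 deg
  cos(0 deg) = 1.0000, sin(0 deg) = 0.0000
  joint[3] = (11.5824, -2.2910) + 3.4 * (1.0000, 0.0000) = (11.5824 + 3.4000, -2.2910 + 0.0000) = (14.9824, -2.2910)
End effector: (14.9824, -2.2910)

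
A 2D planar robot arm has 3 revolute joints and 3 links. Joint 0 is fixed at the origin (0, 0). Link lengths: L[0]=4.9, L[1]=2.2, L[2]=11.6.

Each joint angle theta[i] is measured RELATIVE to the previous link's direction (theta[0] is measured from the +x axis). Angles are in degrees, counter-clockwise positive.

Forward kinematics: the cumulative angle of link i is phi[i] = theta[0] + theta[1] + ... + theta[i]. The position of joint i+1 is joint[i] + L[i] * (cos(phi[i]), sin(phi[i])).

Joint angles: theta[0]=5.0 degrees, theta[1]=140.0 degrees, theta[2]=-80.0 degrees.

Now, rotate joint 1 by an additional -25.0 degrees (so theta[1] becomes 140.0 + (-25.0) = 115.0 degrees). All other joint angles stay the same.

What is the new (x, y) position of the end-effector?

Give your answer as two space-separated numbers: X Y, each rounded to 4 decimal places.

joint[0] = (0.0000, 0.0000)  (base)
link 0: phi[0] = 5 = 5 deg
  cos(5 deg) = 0.9962, sin(5 deg) = 0.0872
  joint[1] = (0.0000, 0.0000) + 4.9 * (0.9962, 0.0872) = (0.0000 + 4.8814, 0.0000 + 0.4271) = (4.8814, 0.4271)
link 1: phi[1] = 5 + 115 = 120 deg
  cos(120 deg) = -0.5000, sin(120 deg) = 0.8660
  joint[2] = (4.8814, 0.4271) + 2.2 * (-0.5000, 0.8660) = (4.8814 + -1.1000, 0.4271 + 1.9053) = (3.7814, 2.3323)
link 2: phi[2] = 5 + 115 + -80 = 40 deg
  cos(40 deg) = 0.7660, sin(40 deg) = 0.6428
  joint[3] = (3.7814, 2.3323) + 11.6 * (0.7660, 0.6428) = (3.7814 + 8.8861, 2.3323 + 7.4563) = (12.6675, 9.7887)
End effector: (12.6675, 9.7887)

Answer: 12.6675 9.7887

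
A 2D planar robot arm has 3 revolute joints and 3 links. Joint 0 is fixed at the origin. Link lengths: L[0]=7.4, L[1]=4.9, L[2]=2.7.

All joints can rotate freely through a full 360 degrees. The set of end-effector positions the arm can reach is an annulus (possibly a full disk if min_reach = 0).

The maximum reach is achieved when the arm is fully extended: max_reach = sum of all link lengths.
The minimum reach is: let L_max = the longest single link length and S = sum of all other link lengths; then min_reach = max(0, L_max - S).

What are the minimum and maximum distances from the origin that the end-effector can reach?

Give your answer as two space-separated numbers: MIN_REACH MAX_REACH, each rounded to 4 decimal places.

Answer: 0.0000 15.0000

Derivation:
Link lengths: [7.4, 4.9, 2.7]
max_reach = 7.4 + 4.9 + 2.7 = 15
L_max = max([7.4, 4.9, 2.7]) = 7.4
S (sum of others) = 15 - 7.4 = 7.6
min_reach = max(0, 7.4 - 7.6) = max(0, -0.2) = 0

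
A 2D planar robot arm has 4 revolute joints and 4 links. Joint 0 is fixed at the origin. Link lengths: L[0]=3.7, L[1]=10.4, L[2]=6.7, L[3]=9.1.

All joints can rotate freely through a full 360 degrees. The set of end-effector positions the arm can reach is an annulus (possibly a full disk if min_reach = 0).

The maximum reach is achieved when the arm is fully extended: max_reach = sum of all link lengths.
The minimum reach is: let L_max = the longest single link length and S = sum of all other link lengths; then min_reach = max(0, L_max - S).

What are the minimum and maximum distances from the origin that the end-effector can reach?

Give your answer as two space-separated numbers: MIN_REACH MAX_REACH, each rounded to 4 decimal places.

Link lengths: [3.7, 10.4, 6.7, 9.1]
max_reach = 3.7 + 10.4 + 6.7 + 9.1 = 29.9
L_max = max([3.7, 10.4, 6.7, 9.1]) = 10.4
S (sum of others) = 29.9 - 10.4 = 19.5
min_reach = max(0, 10.4 - 19.5) = max(0, -9.1) = 0

Answer: 0.0000 29.9000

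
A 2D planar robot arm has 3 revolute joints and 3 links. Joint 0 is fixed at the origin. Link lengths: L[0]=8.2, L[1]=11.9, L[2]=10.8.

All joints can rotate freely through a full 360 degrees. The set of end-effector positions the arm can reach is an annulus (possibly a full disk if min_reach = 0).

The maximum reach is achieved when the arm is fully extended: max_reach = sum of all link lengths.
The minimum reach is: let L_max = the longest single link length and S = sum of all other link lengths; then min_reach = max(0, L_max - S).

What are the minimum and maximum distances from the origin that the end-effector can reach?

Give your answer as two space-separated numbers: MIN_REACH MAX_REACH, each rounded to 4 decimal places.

Answer: 0.0000 30.9000

Derivation:
Link lengths: [8.2, 11.9, 10.8]
max_reach = 8.2 + 11.9 + 10.8 = 30.9
L_max = max([8.2, 11.9, 10.8]) = 11.9
S (sum of others) = 30.9 - 11.9 = 19
min_reach = max(0, 11.9 - 19) = max(0, -7.1) = 0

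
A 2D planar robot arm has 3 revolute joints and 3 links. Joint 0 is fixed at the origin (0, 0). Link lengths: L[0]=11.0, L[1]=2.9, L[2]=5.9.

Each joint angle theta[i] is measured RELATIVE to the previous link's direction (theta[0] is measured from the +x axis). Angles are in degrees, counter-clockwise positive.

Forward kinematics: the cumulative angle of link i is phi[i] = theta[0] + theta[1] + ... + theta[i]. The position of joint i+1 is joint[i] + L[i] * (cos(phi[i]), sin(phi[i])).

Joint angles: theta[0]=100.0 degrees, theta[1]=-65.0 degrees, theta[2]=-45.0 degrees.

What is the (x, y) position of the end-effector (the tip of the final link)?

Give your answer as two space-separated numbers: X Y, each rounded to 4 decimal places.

joint[0] = (0.0000, 0.0000)  (base)
link 0: phi[0] = 100 = 100 deg
  cos(100 deg) = -0.1736, sin(100 deg) = 0.9848
  joint[1] = (0.0000, 0.0000) + 11 * (-0.1736, 0.9848) = (0.0000 + -1.9101, 0.0000 + 10.8329) = (-1.9101, 10.8329)
link 1: phi[1] = 100 + -65 = 35 deg
  cos(35 deg) = 0.8192, sin(35 deg) = 0.5736
  joint[2] = (-1.9101, 10.8329) + 2.9 * (0.8192, 0.5736) = (-1.9101 + 2.3755, 10.8329 + 1.6634) = (0.4654, 12.4963)
link 2: phi[2] = 100 + -65 + -45 = -10 deg
  cos(-10 deg) = 0.9848, sin(-10 deg) = -0.1736
  joint[3] = (0.4654, 12.4963) + 5.9 * (0.9848, -0.1736) = (0.4654 + 5.8104, 12.4963 + -1.0245) = (6.2758, 11.4717)
End effector: (6.2758, 11.4717)

Answer: 6.2758 11.4717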